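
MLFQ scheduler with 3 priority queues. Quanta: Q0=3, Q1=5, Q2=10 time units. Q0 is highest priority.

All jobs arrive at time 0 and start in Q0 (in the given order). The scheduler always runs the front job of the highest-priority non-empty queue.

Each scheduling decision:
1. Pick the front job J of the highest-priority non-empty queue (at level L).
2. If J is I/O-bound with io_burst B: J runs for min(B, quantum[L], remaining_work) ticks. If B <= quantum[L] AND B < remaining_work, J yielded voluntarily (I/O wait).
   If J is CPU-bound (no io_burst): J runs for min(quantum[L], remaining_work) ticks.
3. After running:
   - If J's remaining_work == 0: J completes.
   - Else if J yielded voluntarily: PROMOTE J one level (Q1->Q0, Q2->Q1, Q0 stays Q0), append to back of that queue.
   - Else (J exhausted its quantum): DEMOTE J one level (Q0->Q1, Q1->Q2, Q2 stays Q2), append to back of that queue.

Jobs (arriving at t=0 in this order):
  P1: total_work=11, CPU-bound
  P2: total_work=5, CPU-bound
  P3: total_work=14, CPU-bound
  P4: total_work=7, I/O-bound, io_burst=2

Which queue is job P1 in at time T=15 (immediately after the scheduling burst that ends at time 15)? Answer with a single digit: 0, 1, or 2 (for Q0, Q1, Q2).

t=0-3: P1@Q0 runs 3, rem=8, quantum used, demote→Q1. Q0=[P2,P3,P4] Q1=[P1] Q2=[]
t=3-6: P2@Q0 runs 3, rem=2, quantum used, demote→Q1. Q0=[P3,P4] Q1=[P1,P2] Q2=[]
t=6-9: P3@Q0 runs 3, rem=11, quantum used, demote→Q1. Q0=[P4] Q1=[P1,P2,P3] Q2=[]
t=9-11: P4@Q0 runs 2, rem=5, I/O yield, promote→Q0. Q0=[P4] Q1=[P1,P2,P3] Q2=[]
t=11-13: P4@Q0 runs 2, rem=3, I/O yield, promote→Q0. Q0=[P4] Q1=[P1,P2,P3] Q2=[]
t=13-15: P4@Q0 runs 2, rem=1, I/O yield, promote→Q0. Q0=[P4] Q1=[P1,P2,P3] Q2=[]
t=15-16: P4@Q0 runs 1, rem=0, completes. Q0=[] Q1=[P1,P2,P3] Q2=[]
t=16-21: P1@Q1 runs 5, rem=3, quantum used, demote→Q2. Q0=[] Q1=[P2,P3] Q2=[P1]
t=21-23: P2@Q1 runs 2, rem=0, completes. Q0=[] Q1=[P3] Q2=[P1]
t=23-28: P3@Q1 runs 5, rem=6, quantum used, demote→Q2. Q0=[] Q1=[] Q2=[P1,P3]
t=28-31: P1@Q2 runs 3, rem=0, completes. Q0=[] Q1=[] Q2=[P3]
t=31-37: P3@Q2 runs 6, rem=0, completes. Q0=[] Q1=[] Q2=[]

Answer: 1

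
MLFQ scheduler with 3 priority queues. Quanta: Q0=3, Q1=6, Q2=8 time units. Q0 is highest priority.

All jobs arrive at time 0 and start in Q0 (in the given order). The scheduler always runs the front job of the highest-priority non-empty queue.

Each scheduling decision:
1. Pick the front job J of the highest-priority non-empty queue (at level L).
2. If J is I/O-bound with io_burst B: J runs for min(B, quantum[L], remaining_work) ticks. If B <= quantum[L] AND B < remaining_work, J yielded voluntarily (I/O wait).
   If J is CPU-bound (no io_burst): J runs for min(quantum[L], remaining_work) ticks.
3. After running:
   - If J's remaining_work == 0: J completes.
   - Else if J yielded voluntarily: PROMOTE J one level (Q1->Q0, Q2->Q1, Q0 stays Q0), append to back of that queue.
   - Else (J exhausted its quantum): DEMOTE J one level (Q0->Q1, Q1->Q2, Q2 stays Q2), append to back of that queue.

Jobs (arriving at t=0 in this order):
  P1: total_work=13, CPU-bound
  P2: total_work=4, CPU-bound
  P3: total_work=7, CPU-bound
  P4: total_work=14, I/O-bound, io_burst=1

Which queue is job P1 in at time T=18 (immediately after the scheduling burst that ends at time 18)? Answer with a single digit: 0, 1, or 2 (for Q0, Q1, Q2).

t=0-3: P1@Q0 runs 3, rem=10, quantum used, demote→Q1. Q0=[P2,P3,P4] Q1=[P1] Q2=[]
t=3-6: P2@Q0 runs 3, rem=1, quantum used, demote→Q1. Q0=[P3,P4] Q1=[P1,P2] Q2=[]
t=6-9: P3@Q0 runs 3, rem=4, quantum used, demote→Q1. Q0=[P4] Q1=[P1,P2,P3] Q2=[]
t=9-10: P4@Q0 runs 1, rem=13, I/O yield, promote→Q0. Q0=[P4] Q1=[P1,P2,P3] Q2=[]
t=10-11: P4@Q0 runs 1, rem=12, I/O yield, promote→Q0. Q0=[P4] Q1=[P1,P2,P3] Q2=[]
t=11-12: P4@Q0 runs 1, rem=11, I/O yield, promote→Q0. Q0=[P4] Q1=[P1,P2,P3] Q2=[]
t=12-13: P4@Q0 runs 1, rem=10, I/O yield, promote→Q0. Q0=[P4] Q1=[P1,P2,P3] Q2=[]
t=13-14: P4@Q0 runs 1, rem=9, I/O yield, promote→Q0. Q0=[P4] Q1=[P1,P2,P3] Q2=[]
t=14-15: P4@Q0 runs 1, rem=8, I/O yield, promote→Q0. Q0=[P4] Q1=[P1,P2,P3] Q2=[]
t=15-16: P4@Q0 runs 1, rem=7, I/O yield, promote→Q0. Q0=[P4] Q1=[P1,P2,P3] Q2=[]
t=16-17: P4@Q0 runs 1, rem=6, I/O yield, promote→Q0. Q0=[P4] Q1=[P1,P2,P3] Q2=[]
t=17-18: P4@Q0 runs 1, rem=5, I/O yield, promote→Q0. Q0=[P4] Q1=[P1,P2,P3] Q2=[]
t=18-19: P4@Q0 runs 1, rem=4, I/O yield, promote→Q0. Q0=[P4] Q1=[P1,P2,P3] Q2=[]
t=19-20: P4@Q0 runs 1, rem=3, I/O yield, promote→Q0. Q0=[P4] Q1=[P1,P2,P3] Q2=[]
t=20-21: P4@Q0 runs 1, rem=2, I/O yield, promote→Q0. Q0=[P4] Q1=[P1,P2,P3] Q2=[]
t=21-22: P4@Q0 runs 1, rem=1, I/O yield, promote→Q0. Q0=[P4] Q1=[P1,P2,P3] Q2=[]
t=22-23: P4@Q0 runs 1, rem=0, completes. Q0=[] Q1=[P1,P2,P3] Q2=[]
t=23-29: P1@Q1 runs 6, rem=4, quantum used, demote→Q2. Q0=[] Q1=[P2,P3] Q2=[P1]
t=29-30: P2@Q1 runs 1, rem=0, completes. Q0=[] Q1=[P3] Q2=[P1]
t=30-34: P3@Q1 runs 4, rem=0, completes. Q0=[] Q1=[] Q2=[P1]
t=34-38: P1@Q2 runs 4, rem=0, completes. Q0=[] Q1=[] Q2=[]

Answer: 1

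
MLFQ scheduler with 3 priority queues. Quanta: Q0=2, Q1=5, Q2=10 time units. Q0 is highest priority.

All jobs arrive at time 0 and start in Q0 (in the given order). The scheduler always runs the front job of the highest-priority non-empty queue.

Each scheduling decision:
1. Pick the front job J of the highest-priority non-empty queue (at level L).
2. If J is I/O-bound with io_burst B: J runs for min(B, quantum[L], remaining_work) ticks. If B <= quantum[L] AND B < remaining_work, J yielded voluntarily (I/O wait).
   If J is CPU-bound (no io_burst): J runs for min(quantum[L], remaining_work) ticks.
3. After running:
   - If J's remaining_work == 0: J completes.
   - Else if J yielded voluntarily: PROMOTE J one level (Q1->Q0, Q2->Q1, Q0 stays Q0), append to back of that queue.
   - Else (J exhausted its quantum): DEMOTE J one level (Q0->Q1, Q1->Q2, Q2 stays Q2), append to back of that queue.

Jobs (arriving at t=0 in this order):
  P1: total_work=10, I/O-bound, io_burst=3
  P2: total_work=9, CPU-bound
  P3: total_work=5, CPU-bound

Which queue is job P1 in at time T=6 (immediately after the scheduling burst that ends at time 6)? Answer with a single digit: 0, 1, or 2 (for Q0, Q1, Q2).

t=0-2: P1@Q0 runs 2, rem=8, quantum used, demote→Q1. Q0=[P2,P3] Q1=[P1] Q2=[]
t=2-4: P2@Q0 runs 2, rem=7, quantum used, demote→Q1. Q0=[P3] Q1=[P1,P2] Q2=[]
t=4-6: P3@Q0 runs 2, rem=3, quantum used, demote→Q1. Q0=[] Q1=[P1,P2,P3] Q2=[]
t=6-9: P1@Q1 runs 3, rem=5, I/O yield, promote→Q0. Q0=[P1] Q1=[P2,P3] Q2=[]
t=9-11: P1@Q0 runs 2, rem=3, quantum used, demote→Q1. Q0=[] Q1=[P2,P3,P1] Q2=[]
t=11-16: P2@Q1 runs 5, rem=2, quantum used, demote→Q2. Q0=[] Q1=[P3,P1] Q2=[P2]
t=16-19: P3@Q1 runs 3, rem=0, completes. Q0=[] Q1=[P1] Q2=[P2]
t=19-22: P1@Q1 runs 3, rem=0, completes. Q0=[] Q1=[] Q2=[P2]
t=22-24: P2@Q2 runs 2, rem=0, completes. Q0=[] Q1=[] Q2=[]

Answer: 1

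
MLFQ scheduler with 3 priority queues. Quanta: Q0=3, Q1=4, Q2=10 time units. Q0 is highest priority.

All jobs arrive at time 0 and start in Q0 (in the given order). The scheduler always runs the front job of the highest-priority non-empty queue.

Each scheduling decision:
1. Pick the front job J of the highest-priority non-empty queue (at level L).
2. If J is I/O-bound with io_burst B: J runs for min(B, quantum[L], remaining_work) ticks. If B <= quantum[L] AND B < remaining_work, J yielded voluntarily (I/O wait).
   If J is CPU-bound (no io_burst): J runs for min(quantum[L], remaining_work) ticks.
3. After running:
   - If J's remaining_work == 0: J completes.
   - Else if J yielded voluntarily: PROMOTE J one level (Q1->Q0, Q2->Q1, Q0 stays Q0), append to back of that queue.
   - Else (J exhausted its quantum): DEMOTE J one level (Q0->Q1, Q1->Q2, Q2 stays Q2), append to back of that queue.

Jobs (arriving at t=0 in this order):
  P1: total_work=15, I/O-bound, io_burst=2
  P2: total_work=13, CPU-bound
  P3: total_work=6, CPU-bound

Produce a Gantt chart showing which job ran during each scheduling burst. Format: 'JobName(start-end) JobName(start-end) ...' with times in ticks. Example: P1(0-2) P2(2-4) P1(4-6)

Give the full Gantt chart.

t=0-2: P1@Q0 runs 2, rem=13, I/O yield, promote→Q0. Q0=[P2,P3,P1] Q1=[] Q2=[]
t=2-5: P2@Q0 runs 3, rem=10, quantum used, demote→Q1. Q0=[P3,P1] Q1=[P2] Q2=[]
t=5-8: P3@Q0 runs 3, rem=3, quantum used, demote→Q1. Q0=[P1] Q1=[P2,P3] Q2=[]
t=8-10: P1@Q0 runs 2, rem=11, I/O yield, promote→Q0. Q0=[P1] Q1=[P2,P3] Q2=[]
t=10-12: P1@Q0 runs 2, rem=9, I/O yield, promote→Q0. Q0=[P1] Q1=[P2,P3] Q2=[]
t=12-14: P1@Q0 runs 2, rem=7, I/O yield, promote→Q0. Q0=[P1] Q1=[P2,P3] Q2=[]
t=14-16: P1@Q0 runs 2, rem=5, I/O yield, promote→Q0. Q0=[P1] Q1=[P2,P3] Q2=[]
t=16-18: P1@Q0 runs 2, rem=3, I/O yield, promote→Q0. Q0=[P1] Q1=[P2,P3] Q2=[]
t=18-20: P1@Q0 runs 2, rem=1, I/O yield, promote→Q0. Q0=[P1] Q1=[P2,P3] Q2=[]
t=20-21: P1@Q0 runs 1, rem=0, completes. Q0=[] Q1=[P2,P3] Q2=[]
t=21-25: P2@Q1 runs 4, rem=6, quantum used, demote→Q2. Q0=[] Q1=[P3] Q2=[P2]
t=25-28: P3@Q1 runs 3, rem=0, completes. Q0=[] Q1=[] Q2=[P2]
t=28-34: P2@Q2 runs 6, rem=0, completes. Q0=[] Q1=[] Q2=[]

Answer: P1(0-2) P2(2-5) P3(5-8) P1(8-10) P1(10-12) P1(12-14) P1(14-16) P1(16-18) P1(18-20) P1(20-21) P2(21-25) P3(25-28) P2(28-34)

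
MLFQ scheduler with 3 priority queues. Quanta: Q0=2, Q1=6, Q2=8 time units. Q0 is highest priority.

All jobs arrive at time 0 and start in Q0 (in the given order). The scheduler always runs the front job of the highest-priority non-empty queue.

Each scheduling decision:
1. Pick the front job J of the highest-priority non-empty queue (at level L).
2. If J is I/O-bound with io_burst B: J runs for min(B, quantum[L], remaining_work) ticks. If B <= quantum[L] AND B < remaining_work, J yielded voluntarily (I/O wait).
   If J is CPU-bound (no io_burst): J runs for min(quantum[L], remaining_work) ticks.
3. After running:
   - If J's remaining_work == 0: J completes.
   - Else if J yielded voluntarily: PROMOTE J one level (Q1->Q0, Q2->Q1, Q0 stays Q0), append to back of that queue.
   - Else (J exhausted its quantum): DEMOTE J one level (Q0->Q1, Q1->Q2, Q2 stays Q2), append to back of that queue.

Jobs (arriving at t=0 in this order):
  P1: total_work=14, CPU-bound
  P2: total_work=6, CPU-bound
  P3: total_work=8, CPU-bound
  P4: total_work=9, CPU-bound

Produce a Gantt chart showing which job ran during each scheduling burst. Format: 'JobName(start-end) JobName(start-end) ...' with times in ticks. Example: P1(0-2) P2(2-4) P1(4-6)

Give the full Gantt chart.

Answer: P1(0-2) P2(2-4) P3(4-6) P4(6-8) P1(8-14) P2(14-18) P3(18-24) P4(24-30) P1(30-36) P4(36-37)

Derivation:
t=0-2: P1@Q0 runs 2, rem=12, quantum used, demote→Q1. Q0=[P2,P3,P4] Q1=[P1] Q2=[]
t=2-4: P2@Q0 runs 2, rem=4, quantum used, demote→Q1. Q0=[P3,P4] Q1=[P1,P2] Q2=[]
t=4-6: P3@Q0 runs 2, rem=6, quantum used, demote→Q1. Q0=[P4] Q1=[P1,P2,P3] Q2=[]
t=6-8: P4@Q0 runs 2, rem=7, quantum used, demote→Q1. Q0=[] Q1=[P1,P2,P3,P4] Q2=[]
t=8-14: P1@Q1 runs 6, rem=6, quantum used, demote→Q2. Q0=[] Q1=[P2,P3,P4] Q2=[P1]
t=14-18: P2@Q1 runs 4, rem=0, completes. Q0=[] Q1=[P3,P4] Q2=[P1]
t=18-24: P3@Q1 runs 6, rem=0, completes. Q0=[] Q1=[P4] Q2=[P1]
t=24-30: P4@Q1 runs 6, rem=1, quantum used, demote→Q2. Q0=[] Q1=[] Q2=[P1,P4]
t=30-36: P1@Q2 runs 6, rem=0, completes. Q0=[] Q1=[] Q2=[P4]
t=36-37: P4@Q2 runs 1, rem=0, completes. Q0=[] Q1=[] Q2=[]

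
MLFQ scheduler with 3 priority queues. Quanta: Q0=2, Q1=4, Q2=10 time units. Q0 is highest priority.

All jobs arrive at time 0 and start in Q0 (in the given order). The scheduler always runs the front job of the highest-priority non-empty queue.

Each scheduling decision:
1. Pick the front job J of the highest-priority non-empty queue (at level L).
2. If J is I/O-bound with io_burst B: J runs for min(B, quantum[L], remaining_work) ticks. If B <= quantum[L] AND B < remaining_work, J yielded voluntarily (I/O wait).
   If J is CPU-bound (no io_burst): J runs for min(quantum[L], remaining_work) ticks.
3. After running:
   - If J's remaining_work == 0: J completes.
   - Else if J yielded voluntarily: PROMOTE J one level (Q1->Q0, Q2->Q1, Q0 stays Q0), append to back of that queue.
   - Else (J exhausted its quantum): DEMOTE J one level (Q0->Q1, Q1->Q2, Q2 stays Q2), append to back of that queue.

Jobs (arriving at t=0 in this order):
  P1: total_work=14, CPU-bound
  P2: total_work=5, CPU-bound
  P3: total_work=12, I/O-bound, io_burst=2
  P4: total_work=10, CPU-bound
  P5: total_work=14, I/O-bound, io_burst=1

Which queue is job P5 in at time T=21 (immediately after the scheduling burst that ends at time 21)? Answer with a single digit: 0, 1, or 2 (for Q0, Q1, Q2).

Answer: 0

Derivation:
t=0-2: P1@Q0 runs 2, rem=12, quantum used, demote→Q1. Q0=[P2,P3,P4,P5] Q1=[P1] Q2=[]
t=2-4: P2@Q0 runs 2, rem=3, quantum used, demote→Q1. Q0=[P3,P4,P5] Q1=[P1,P2] Q2=[]
t=4-6: P3@Q0 runs 2, rem=10, I/O yield, promote→Q0. Q0=[P4,P5,P3] Q1=[P1,P2] Q2=[]
t=6-8: P4@Q0 runs 2, rem=8, quantum used, demote→Q1. Q0=[P5,P3] Q1=[P1,P2,P4] Q2=[]
t=8-9: P5@Q0 runs 1, rem=13, I/O yield, promote→Q0. Q0=[P3,P5] Q1=[P1,P2,P4] Q2=[]
t=9-11: P3@Q0 runs 2, rem=8, I/O yield, promote→Q0. Q0=[P5,P3] Q1=[P1,P2,P4] Q2=[]
t=11-12: P5@Q0 runs 1, rem=12, I/O yield, promote→Q0. Q0=[P3,P5] Q1=[P1,P2,P4] Q2=[]
t=12-14: P3@Q0 runs 2, rem=6, I/O yield, promote→Q0. Q0=[P5,P3] Q1=[P1,P2,P4] Q2=[]
t=14-15: P5@Q0 runs 1, rem=11, I/O yield, promote→Q0. Q0=[P3,P5] Q1=[P1,P2,P4] Q2=[]
t=15-17: P3@Q0 runs 2, rem=4, I/O yield, promote→Q0. Q0=[P5,P3] Q1=[P1,P2,P4] Q2=[]
t=17-18: P5@Q0 runs 1, rem=10, I/O yield, promote→Q0. Q0=[P3,P5] Q1=[P1,P2,P4] Q2=[]
t=18-20: P3@Q0 runs 2, rem=2, I/O yield, promote→Q0. Q0=[P5,P3] Q1=[P1,P2,P4] Q2=[]
t=20-21: P5@Q0 runs 1, rem=9, I/O yield, promote→Q0. Q0=[P3,P5] Q1=[P1,P2,P4] Q2=[]
t=21-23: P3@Q0 runs 2, rem=0, completes. Q0=[P5] Q1=[P1,P2,P4] Q2=[]
t=23-24: P5@Q0 runs 1, rem=8, I/O yield, promote→Q0. Q0=[P5] Q1=[P1,P2,P4] Q2=[]
t=24-25: P5@Q0 runs 1, rem=7, I/O yield, promote→Q0. Q0=[P5] Q1=[P1,P2,P4] Q2=[]
t=25-26: P5@Q0 runs 1, rem=6, I/O yield, promote→Q0. Q0=[P5] Q1=[P1,P2,P4] Q2=[]
t=26-27: P5@Q0 runs 1, rem=5, I/O yield, promote→Q0. Q0=[P5] Q1=[P1,P2,P4] Q2=[]
t=27-28: P5@Q0 runs 1, rem=4, I/O yield, promote→Q0. Q0=[P5] Q1=[P1,P2,P4] Q2=[]
t=28-29: P5@Q0 runs 1, rem=3, I/O yield, promote→Q0. Q0=[P5] Q1=[P1,P2,P4] Q2=[]
t=29-30: P5@Q0 runs 1, rem=2, I/O yield, promote→Q0. Q0=[P5] Q1=[P1,P2,P4] Q2=[]
t=30-31: P5@Q0 runs 1, rem=1, I/O yield, promote→Q0. Q0=[P5] Q1=[P1,P2,P4] Q2=[]
t=31-32: P5@Q0 runs 1, rem=0, completes. Q0=[] Q1=[P1,P2,P4] Q2=[]
t=32-36: P1@Q1 runs 4, rem=8, quantum used, demote→Q2. Q0=[] Q1=[P2,P4] Q2=[P1]
t=36-39: P2@Q1 runs 3, rem=0, completes. Q0=[] Q1=[P4] Q2=[P1]
t=39-43: P4@Q1 runs 4, rem=4, quantum used, demote→Q2. Q0=[] Q1=[] Q2=[P1,P4]
t=43-51: P1@Q2 runs 8, rem=0, completes. Q0=[] Q1=[] Q2=[P4]
t=51-55: P4@Q2 runs 4, rem=0, completes. Q0=[] Q1=[] Q2=[]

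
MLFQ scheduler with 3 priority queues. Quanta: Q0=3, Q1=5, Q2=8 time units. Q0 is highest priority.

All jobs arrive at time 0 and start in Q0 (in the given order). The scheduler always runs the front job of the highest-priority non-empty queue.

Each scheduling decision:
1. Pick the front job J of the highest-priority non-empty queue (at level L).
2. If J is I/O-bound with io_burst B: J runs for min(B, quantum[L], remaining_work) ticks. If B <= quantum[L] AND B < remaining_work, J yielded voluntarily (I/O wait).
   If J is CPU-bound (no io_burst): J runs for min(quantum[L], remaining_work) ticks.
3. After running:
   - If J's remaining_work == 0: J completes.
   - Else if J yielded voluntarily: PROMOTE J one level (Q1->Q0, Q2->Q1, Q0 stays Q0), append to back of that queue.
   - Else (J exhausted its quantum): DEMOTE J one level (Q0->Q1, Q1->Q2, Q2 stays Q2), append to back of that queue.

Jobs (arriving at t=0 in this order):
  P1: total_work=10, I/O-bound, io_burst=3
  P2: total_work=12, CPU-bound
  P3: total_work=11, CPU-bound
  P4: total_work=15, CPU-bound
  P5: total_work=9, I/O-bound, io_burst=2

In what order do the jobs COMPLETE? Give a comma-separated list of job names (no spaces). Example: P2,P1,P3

Answer: P1,P5,P2,P3,P4

Derivation:
t=0-3: P1@Q0 runs 3, rem=7, I/O yield, promote→Q0. Q0=[P2,P3,P4,P5,P1] Q1=[] Q2=[]
t=3-6: P2@Q0 runs 3, rem=9, quantum used, demote→Q1. Q0=[P3,P4,P5,P1] Q1=[P2] Q2=[]
t=6-9: P3@Q0 runs 3, rem=8, quantum used, demote→Q1. Q0=[P4,P5,P1] Q1=[P2,P3] Q2=[]
t=9-12: P4@Q0 runs 3, rem=12, quantum used, demote→Q1. Q0=[P5,P1] Q1=[P2,P3,P4] Q2=[]
t=12-14: P5@Q0 runs 2, rem=7, I/O yield, promote→Q0. Q0=[P1,P5] Q1=[P2,P3,P4] Q2=[]
t=14-17: P1@Q0 runs 3, rem=4, I/O yield, promote→Q0. Q0=[P5,P1] Q1=[P2,P3,P4] Q2=[]
t=17-19: P5@Q0 runs 2, rem=5, I/O yield, promote→Q0. Q0=[P1,P5] Q1=[P2,P3,P4] Q2=[]
t=19-22: P1@Q0 runs 3, rem=1, I/O yield, promote→Q0. Q0=[P5,P1] Q1=[P2,P3,P4] Q2=[]
t=22-24: P5@Q0 runs 2, rem=3, I/O yield, promote→Q0. Q0=[P1,P5] Q1=[P2,P3,P4] Q2=[]
t=24-25: P1@Q0 runs 1, rem=0, completes. Q0=[P5] Q1=[P2,P3,P4] Q2=[]
t=25-27: P5@Q0 runs 2, rem=1, I/O yield, promote→Q0. Q0=[P5] Q1=[P2,P3,P4] Q2=[]
t=27-28: P5@Q0 runs 1, rem=0, completes. Q0=[] Q1=[P2,P3,P4] Q2=[]
t=28-33: P2@Q1 runs 5, rem=4, quantum used, demote→Q2. Q0=[] Q1=[P3,P4] Q2=[P2]
t=33-38: P3@Q1 runs 5, rem=3, quantum used, demote→Q2. Q0=[] Q1=[P4] Q2=[P2,P3]
t=38-43: P4@Q1 runs 5, rem=7, quantum used, demote→Q2. Q0=[] Q1=[] Q2=[P2,P3,P4]
t=43-47: P2@Q2 runs 4, rem=0, completes. Q0=[] Q1=[] Q2=[P3,P4]
t=47-50: P3@Q2 runs 3, rem=0, completes. Q0=[] Q1=[] Q2=[P4]
t=50-57: P4@Q2 runs 7, rem=0, completes. Q0=[] Q1=[] Q2=[]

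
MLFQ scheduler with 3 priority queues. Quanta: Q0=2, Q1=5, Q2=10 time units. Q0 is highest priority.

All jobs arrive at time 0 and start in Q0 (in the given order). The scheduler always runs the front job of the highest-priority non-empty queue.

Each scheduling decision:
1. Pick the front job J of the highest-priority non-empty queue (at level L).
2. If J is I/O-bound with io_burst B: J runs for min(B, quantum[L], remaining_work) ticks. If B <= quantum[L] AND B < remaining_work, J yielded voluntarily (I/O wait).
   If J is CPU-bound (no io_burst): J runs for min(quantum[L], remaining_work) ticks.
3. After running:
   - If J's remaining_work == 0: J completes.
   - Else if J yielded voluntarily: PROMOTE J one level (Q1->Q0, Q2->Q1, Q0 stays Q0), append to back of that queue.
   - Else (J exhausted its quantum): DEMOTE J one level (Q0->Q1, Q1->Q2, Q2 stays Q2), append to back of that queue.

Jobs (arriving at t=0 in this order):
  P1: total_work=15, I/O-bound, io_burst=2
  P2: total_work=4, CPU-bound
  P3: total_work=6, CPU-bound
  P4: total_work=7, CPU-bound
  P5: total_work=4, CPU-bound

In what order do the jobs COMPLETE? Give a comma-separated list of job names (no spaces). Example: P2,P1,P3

Answer: P1,P2,P3,P4,P5

Derivation:
t=0-2: P1@Q0 runs 2, rem=13, I/O yield, promote→Q0. Q0=[P2,P3,P4,P5,P1] Q1=[] Q2=[]
t=2-4: P2@Q0 runs 2, rem=2, quantum used, demote→Q1. Q0=[P3,P4,P5,P1] Q1=[P2] Q2=[]
t=4-6: P3@Q0 runs 2, rem=4, quantum used, demote→Q1. Q0=[P4,P5,P1] Q1=[P2,P3] Q2=[]
t=6-8: P4@Q0 runs 2, rem=5, quantum used, demote→Q1. Q0=[P5,P1] Q1=[P2,P3,P4] Q2=[]
t=8-10: P5@Q0 runs 2, rem=2, quantum used, demote→Q1. Q0=[P1] Q1=[P2,P3,P4,P5] Q2=[]
t=10-12: P1@Q0 runs 2, rem=11, I/O yield, promote→Q0. Q0=[P1] Q1=[P2,P3,P4,P5] Q2=[]
t=12-14: P1@Q0 runs 2, rem=9, I/O yield, promote→Q0. Q0=[P1] Q1=[P2,P3,P4,P5] Q2=[]
t=14-16: P1@Q0 runs 2, rem=7, I/O yield, promote→Q0. Q0=[P1] Q1=[P2,P3,P4,P5] Q2=[]
t=16-18: P1@Q0 runs 2, rem=5, I/O yield, promote→Q0. Q0=[P1] Q1=[P2,P3,P4,P5] Q2=[]
t=18-20: P1@Q0 runs 2, rem=3, I/O yield, promote→Q0. Q0=[P1] Q1=[P2,P3,P4,P5] Q2=[]
t=20-22: P1@Q0 runs 2, rem=1, I/O yield, promote→Q0. Q0=[P1] Q1=[P2,P3,P4,P5] Q2=[]
t=22-23: P1@Q0 runs 1, rem=0, completes. Q0=[] Q1=[P2,P3,P4,P5] Q2=[]
t=23-25: P2@Q1 runs 2, rem=0, completes. Q0=[] Q1=[P3,P4,P5] Q2=[]
t=25-29: P3@Q1 runs 4, rem=0, completes. Q0=[] Q1=[P4,P5] Q2=[]
t=29-34: P4@Q1 runs 5, rem=0, completes. Q0=[] Q1=[P5] Q2=[]
t=34-36: P5@Q1 runs 2, rem=0, completes. Q0=[] Q1=[] Q2=[]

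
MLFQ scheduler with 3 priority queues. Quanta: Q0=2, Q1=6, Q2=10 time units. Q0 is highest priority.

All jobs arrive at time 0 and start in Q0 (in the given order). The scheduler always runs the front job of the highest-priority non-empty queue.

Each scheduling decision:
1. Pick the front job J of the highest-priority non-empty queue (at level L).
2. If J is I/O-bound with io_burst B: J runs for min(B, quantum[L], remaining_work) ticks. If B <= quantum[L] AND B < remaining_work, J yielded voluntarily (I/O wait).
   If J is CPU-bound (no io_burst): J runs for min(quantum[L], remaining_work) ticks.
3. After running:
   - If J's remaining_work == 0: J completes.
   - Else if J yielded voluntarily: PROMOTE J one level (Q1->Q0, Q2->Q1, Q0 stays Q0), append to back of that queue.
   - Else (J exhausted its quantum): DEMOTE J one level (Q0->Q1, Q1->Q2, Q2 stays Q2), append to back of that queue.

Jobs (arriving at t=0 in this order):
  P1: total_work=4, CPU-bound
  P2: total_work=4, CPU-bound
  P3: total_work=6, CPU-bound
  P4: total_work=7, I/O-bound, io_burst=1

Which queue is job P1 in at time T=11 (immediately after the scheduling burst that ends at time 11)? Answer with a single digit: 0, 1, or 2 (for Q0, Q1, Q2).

t=0-2: P1@Q0 runs 2, rem=2, quantum used, demote→Q1. Q0=[P2,P3,P4] Q1=[P1] Q2=[]
t=2-4: P2@Q0 runs 2, rem=2, quantum used, demote→Q1. Q0=[P3,P4] Q1=[P1,P2] Q2=[]
t=4-6: P3@Q0 runs 2, rem=4, quantum used, demote→Q1. Q0=[P4] Q1=[P1,P2,P3] Q2=[]
t=6-7: P4@Q0 runs 1, rem=6, I/O yield, promote→Q0. Q0=[P4] Q1=[P1,P2,P3] Q2=[]
t=7-8: P4@Q0 runs 1, rem=5, I/O yield, promote→Q0. Q0=[P4] Q1=[P1,P2,P3] Q2=[]
t=8-9: P4@Q0 runs 1, rem=4, I/O yield, promote→Q0. Q0=[P4] Q1=[P1,P2,P3] Q2=[]
t=9-10: P4@Q0 runs 1, rem=3, I/O yield, promote→Q0. Q0=[P4] Q1=[P1,P2,P3] Q2=[]
t=10-11: P4@Q0 runs 1, rem=2, I/O yield, promote→Q0. Q0=[P4] Q1=[P1,P2,P3] Q2=[]
t=11-12: P4@Q0 runs 1, rem=1, I/O yield, promote→Q0. Q0=[P4] Q1=[P1,P2,P3] Q2=[]
t=12-13: P4@Q0 runs 1, rem=0, completes. Q0=[] Q1=[P1,P2,P3] Q2=[]
t=13-15: P1@Q1 runs 2, rem=0, completes. Q0=[] Q1=[P2,P3] Q2=[]
t=15-17: P2@Q1 runs 2, rem=0, completes. Q0=[] Q1=[P3] Q2=[]
t=17-21: P3@Q1 runs 4, rem=0, completes. Q0=[] Q1=[] Q2=[]

Answer: 1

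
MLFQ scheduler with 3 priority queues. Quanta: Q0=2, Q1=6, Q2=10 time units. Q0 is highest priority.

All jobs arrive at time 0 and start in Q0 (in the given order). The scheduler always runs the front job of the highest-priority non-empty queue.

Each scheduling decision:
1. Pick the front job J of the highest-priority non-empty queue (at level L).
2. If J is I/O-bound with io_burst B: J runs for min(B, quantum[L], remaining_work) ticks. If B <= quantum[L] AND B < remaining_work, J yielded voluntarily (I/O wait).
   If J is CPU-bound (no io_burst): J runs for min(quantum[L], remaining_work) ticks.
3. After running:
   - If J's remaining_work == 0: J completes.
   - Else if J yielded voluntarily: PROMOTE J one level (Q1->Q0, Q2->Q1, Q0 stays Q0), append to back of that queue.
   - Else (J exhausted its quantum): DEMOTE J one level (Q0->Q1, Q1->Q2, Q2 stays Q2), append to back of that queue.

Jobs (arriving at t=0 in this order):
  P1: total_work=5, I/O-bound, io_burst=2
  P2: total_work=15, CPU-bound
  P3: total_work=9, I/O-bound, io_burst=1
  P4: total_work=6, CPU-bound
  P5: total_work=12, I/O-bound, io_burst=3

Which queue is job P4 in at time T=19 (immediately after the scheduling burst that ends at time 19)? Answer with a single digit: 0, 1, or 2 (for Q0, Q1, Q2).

t=0-2: P1@Q0 runs 2, rem=3, I/O yield, promote→Q0. Q0=[P2,P3,P4,P5,P1] Q1=[] Q2=[]
t=2-4: P2@Q0 runs 2, rem=13, quantum used, demote→Q1. Q0=[P3,P4,P5,P1] Q1=[P2] Q2=[]
t=4-5: P3@Q0 runs 1, rem=8, I/O yield, promote→Q0. Q0=[P4,P5,P1,P3] Q1=[P2] Q2=[]
t=5-7: P4@Q0 runs 2, rem=4, quantum used, demote→Q1. Q0=[P5,P1,P3] Q1=[P2,P4] Q2=[]
t=7-9: P5@Q0 runs 2, rem=10, quantum used, demote→Q1. Q0=[P1,P3] Q1=[P2,P4,P5] Q2=[]
t=9-11: P1@Q0 runs 2, rem=1, I/O yield, promote→Q0. Q0=[P3,P1] Q1=[P2,P4,P5] Q2=[]
t=11-12: P3@Q0 runs 1, rem=7, I/O yield, promote→Q0. Q0=[P1,P3] Q1=[P2,P4,P5] Q2=[]
t=12-13: P1@Q0 runs 1, rem=0, completes. Q0=[P3] Q1=[P2,P4,P5] Q2=[]
t=13-14: P3@Q0 runs 1, rem=6, I/O yield, promote→Q0. Q0=[P3] Q1=[P2,P4,P5] Q2=[]
t=14-15: P3@Q0 runs 1, rem=5, I/O yield, promote→Q0. Q0=[P3] Q1=[P2,P4,P5] Q2=[]
t=15-16: P3@Q0 runs 1, rem=4, I/O yield, promote→Q0. Q0=[P3] Q1=[P2,P4,P5] Q2=[]
t=16-17: P3@Q0 runs 1, rem=3, I/O yield, promote→Q0. Q0=[P3] Q1=[P2,P4,P5] Q2=[]
t=17-18: P3@Q0 runs 1, rem=2, I/O yield, promote→Q0. Q0=[P3] Q1=[P2,P4,P5] Q2=[]
t=18-19: P3@Q0 runs 1, rem=1, I/O yield, promote→Q0. Q0=[P3] Q1=[P2,P4,P5] Q2=[]
t=19-20: P3@Q0 runs 1, rem=0, completes. Q0=[] Q1=[P2,P4,P5] Q2=[]
t=20-26: P2@Q1 runs 6, rem=7, quantum used, demote→Q2. Q0=[] Q1=[P4,P5] Q2=[P2]
t=26-30: P4@Q1 runs 4, rem=0, completes. Q0=[] Q1=[P5] Q2=[P2]
t=30-33: P5@Q1 runs 3, rem=7, I/O yield, promote→Q0. Q0=[P5] Q1=[] Q2=[P2]
t=33-35: P5@Q0 runs 2, rem=5, quantum used, demote→Q1. Q0=[] Q1=[P5] Q2=[P2]
t=35-38: P5@Q1 runs 3, rem=2, I/O yield, promote→Q0. Q0=[P5] Q1=[] Q2=[P2]
t=38-40: P5@Q0 runs 2, rem=0, completes. Q0=[] Q1=[] Q2=[P2]
t=40-47: P2@Q2 runs 7, rem=0, completes. Q0=[] Q1=[] Q2=[]

Answer: 1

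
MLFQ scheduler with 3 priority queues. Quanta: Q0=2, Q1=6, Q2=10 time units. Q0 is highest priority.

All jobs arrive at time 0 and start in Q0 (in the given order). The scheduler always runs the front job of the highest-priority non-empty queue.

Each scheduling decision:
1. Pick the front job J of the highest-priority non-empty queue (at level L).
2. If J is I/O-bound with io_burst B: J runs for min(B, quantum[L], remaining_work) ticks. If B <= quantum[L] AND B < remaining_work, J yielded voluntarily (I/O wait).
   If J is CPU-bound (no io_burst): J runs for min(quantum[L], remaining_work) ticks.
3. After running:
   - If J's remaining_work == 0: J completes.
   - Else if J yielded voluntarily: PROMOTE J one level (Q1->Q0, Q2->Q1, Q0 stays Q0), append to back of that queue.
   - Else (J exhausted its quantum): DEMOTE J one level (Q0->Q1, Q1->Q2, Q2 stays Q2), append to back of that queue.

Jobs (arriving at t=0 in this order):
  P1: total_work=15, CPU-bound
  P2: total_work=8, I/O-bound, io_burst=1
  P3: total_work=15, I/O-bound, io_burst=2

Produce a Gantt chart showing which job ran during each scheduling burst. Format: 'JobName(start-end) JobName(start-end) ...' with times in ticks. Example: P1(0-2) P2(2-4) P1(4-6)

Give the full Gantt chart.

t=0-2: P1@Q0 runs 2, rem=13, quantum used, demote→Q1. Q0=[P2,P3] Q1=[P1] Q2=[]
t=2-3: P2@Q0 runs 1, rem=7, I/O yield, promote→Q0. Q0=[P3,P2] Q1=[P1] Q2=[]
t=3-5: P3@Q0 runs 2, rem=13, I/O yield, promote→Q0. Q0=[P2,P3] Q1=[P1] Q2=[]
t=5-6: P2@Q0 runs 1, rem=6, I/O yield, promote→Q0. Q0=[P3,P2] Q1=[P1] Q2=[]
t=6-8: P3@Q0 runs 2, rem=11, I/O yield, promote→Q0. Q0=[P2,P3] Q1=[P1] Q2=[]
t=8-9: P2@Q0 runs 1, rem=5, I/O yield, promote→Q0. Q0=[P3,P2] Q1=[P1] Q2=[]
t=9-11: P3@Q0 runs 2, rem=9, I/O yield, promote→Q0. Q0=[P2,P3] Q1=[P1] Q2=[]
t=11-12: P2@Q0 runs 1, rem=4, I/O yield, promote→Q0. Q0=[P3,P2] Q1=[P1] Q2=[]
t=12-14: P3@Q0 runs 2, rem=7, I/O yield, promote→Q0. Q0=[P2,P3] Q1=[P1] Q2=[]
t=14-15: P2@Q0 runs 1, rem=3, I/O yield, promote→Q0. Q0=[P3,P2] Q1=[P1] Q2=[]
t=15-17: P3@Q0 runs 2, rem=5, I/O yield, promote→Q0. Q0=[P2,P3] Q1=[P1] Q2=[]
t=17-18: P2@Q0 runs 1, rem=2, I/O yield, promote→Q0. Q0=[P3,P2] Q1=[P1] Q2=[]
t=18-20: P3@Q0 runs 2, rem=3, I/O yield, promote→Q0. Q0=[P2,P3] Q1=[P1] Q2=[]
t=20-21: P2@Q0 runs 1, rem=1, I/O yield, promote→Q0. Q0=[P3,P2] Q1=[P1] Q2=[]
t=21-23: P3@Q0 runs 2, rem=1, I/O yield, promote→Q0. Q0=[P2,P3] Q1=[P1] Q2=[]
t=23-24: P2@Q0 runs 1, rem=0, completes. Q0=[P3] Q1=[P1] Q2=[]
t=24-25: P3@Q0 runs 1, rem=0, completes. Q0=[] Q1=[P1] Q2=[]
t=25-31: P1@Q1 runs 6, rem=7, quantum used, demote→Q2. Q0=[] Q1=[] Q2=[P1]
t=31-38: P1@Q2 runs 7, rem=0, completes. Q0=[] Q1=[] Q2=[]

Answer: P1(0-2) P2(2-3) P3(3-5) P2(5-6) P3(6-8) P2(8-9) P3(9-11) P2(11-12) P3(12-14) P2(14-15) P3(15-17) P2(17-18) P3(18-20) P2(20-21) P3(21-23) P2(23-24) P3(24-25) P1(25-31) P1(31-38)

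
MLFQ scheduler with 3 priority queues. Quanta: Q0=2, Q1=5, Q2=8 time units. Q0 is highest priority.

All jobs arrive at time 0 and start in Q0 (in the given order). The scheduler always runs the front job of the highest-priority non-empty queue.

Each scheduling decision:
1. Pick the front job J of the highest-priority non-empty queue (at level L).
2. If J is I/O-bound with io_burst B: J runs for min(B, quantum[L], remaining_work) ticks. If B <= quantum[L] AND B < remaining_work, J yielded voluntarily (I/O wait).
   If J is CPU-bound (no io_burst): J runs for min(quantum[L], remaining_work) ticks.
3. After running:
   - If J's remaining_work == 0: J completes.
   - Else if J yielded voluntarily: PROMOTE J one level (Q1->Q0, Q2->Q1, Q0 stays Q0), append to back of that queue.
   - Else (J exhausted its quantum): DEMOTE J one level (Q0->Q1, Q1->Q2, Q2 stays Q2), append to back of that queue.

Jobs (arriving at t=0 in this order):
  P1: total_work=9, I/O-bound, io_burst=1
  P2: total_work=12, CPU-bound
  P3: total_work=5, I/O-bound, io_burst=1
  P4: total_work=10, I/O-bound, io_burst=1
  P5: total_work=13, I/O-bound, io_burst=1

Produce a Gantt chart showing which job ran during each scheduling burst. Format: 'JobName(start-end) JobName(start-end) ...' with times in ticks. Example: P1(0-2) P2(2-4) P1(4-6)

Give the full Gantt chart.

Answer: P1(0-1) P2(1-3) P3(3-4) P4(4-5) P5(5-6) P1(6-7) P3(7-8) P4(8-9) P5(9-10) P1(10-11) P3(11-12) P4(12-13) P5(13-14) P1(14-15) P3(15-16) P4(16-17) P5(17-18) P1(18-19) P3(19-20) P4(20-21) P5(21-22) P1(22-23) P4(23-24) P5(24-25) P1(25-26) P4(26-27) P5(27-28) P1(28-29) P4(29-30) P5(30-31) P1(31-32) P4(32-33) P5(33-34) P4(34-35) P5(35-36) P5(36-37) P5(37-38) P5(38-39) P2(39-44) P2(44-49)

Derivation:
t=0-1: P1@Q0 runs 1, rem=8, I/O yield, promote→Q0. Q0=[P2,P3,P4,P5,P1] Q1=[] Q2=[]
t=1-3: P2@Q0 runs 2, rem=10, quantum used, demote→Q1. Q0=[P3,P4,P5,P1] Q1=[P2] Q2=[]
t=3-4: P3@Q0 runs 1, rem=4, I/O yield, promote→Q0. Q0=[P4,P5,P1,P3] Q1=[P2] Q2=[]
t=4-5: P4@Q0 runs 1, rem=9, I/O yield, promote→Q0. Q0=[P5,P1,P3,P4] Q1=[P2] Q2=[]
t=5-6: P5@Q0 runs 1, rem=12, I/O yield, promote→Q0. Q0=[P1,P3,P4,P5] Q1=[P2] Q2=[]
t=6-7: P1@Q0 runs 1, rem=7, I/O yield, promote→Q0. Q0=[P3,P4,P5,P1] Q1=[P2] Q2=[]
t=7-8: P3@Q0 runs 1, rem=3, I/O yield, promote→Q0. Q0=[P4,P5,P1,P3] Q1=[P2] Q2=[]
t=8-9: P4@Q0 runs 1, rem=8, I/O yield, promote→Q0. Q0=[P5,P1,P3,P4] Q1=[P2] Q2=[]
t=9-10: P5@Q0 runs 1, rem=11, I/O yield, promote→Q0. Q0=[P1,P3,P4,P5] Q1=[P2] Q2=[]
t=10-11: P1@Q0 runs 1, rem=6, I/O yield, promote→Q0. Q0=[P3,P4,P5,P1] Q1=[P2] Q2=[]
t=11-12: P3@Q0 runs 1, rem=2, I/O yield, promote→Q0. Q0=[P4,P5,P1,P3] Q1=[P2] Q2=[]
t=12-13: P4@Q0 runs 1, rem=7, I/O yield, promote→Q0. Q0=[P5,P1,P3,P4] Q1=[P2] Q2=[]
t=13-14: P5@Q0 runs 1, rem=10, I/O yield, promote→Q0. Q0=[P1,P3,P4,P5] Q1=[P2] Q2=[]
t=14-15: P1@Q0 runs 1, rem=5, I/O yield, promote→Q0. Q0=[P3,P4,P5,P1] Q1=[P2] Q2=[]
t=15-16: P3@Q0 runs 1, rem=1, I/O yield, promote→Q0. Q0=[P4,P5,P1,P3] Q1=[P2] Q2=[]
t=16-17: P4@Q0 runs 1, rem=6, I/O yield, promote→Q0. Q0=[P5,P1,P3,P4] Q1=[P2] Q2=[]
t=17-18: P5@Q0 runs 1, rem=9, I/O yield, promote→Q0. Q0=[P1,P3,P4,P5] Q1=[P2] Q2=[]
t=18-19: P1@Q0 runs 1, rem=4, I/O yield, promote→Q0. Q0=[P3,P4,P5,P1] Q1=[P2] Q2=[]
t=19-20: P3@Q0 runs 1, rem=0, completes. Q0=[P4,P5,P1] Q1=[P2] Q2=[]
t=20-21: P4@Q0 runs 1, rem=5, I/O yield, promote→Q0. Q0=[P5,P1,P4] Q1=[P2] Q2=[]
t=21-22: P5@Q0 runs 1, rem=8, I/O yield, promote→Q0. Q0=[P1,P4,P5] Q1=[P2] Q2=[]
t=22-23: P1@Q0 runs 1, rem=3, I/O yield, promote→Q0. Q0=[P4,P5,P1] Q1=[P2] Q2=[]
t=23-24: P4@Q0 runs 1, rem=4, I/O yield, promote→Q0. Q0=[P5,P1,P4] Q1=[P2] Q2=[]
t=24-25: P5@Q0 runs 1, rem=7, I/O yield, promote→Q0. Q0=[P1,P4,P5] Q1=[P2] Q2=[]
t=25-26: P1@Q0 runs 1, rem=2, I/O yield, promote→Q0. Q0=[P4,P5,P1] Q1=[P2] Q2=[]
t=26-27: P4@Q0 runs 1, rem=3, I/O yield, promote→Q0. Q0=[P5,P1,P4] Q1=[P2] Q2=[]
t=27-28: P5@Q0 runs 1, rem=6, I/O yield, promote→Q0. Q0=[P1,P4,P5] Q1=[P2] Q2=[]
t=28-29: P1@Q0 runs 1, rem=1, I/O yield, promote→Q0. Q0=[P4,P5,P1] Q1=[P2] Q2=[]
t=29-30: P4@Q0 runs 1, rem=2, I/O yield, promote→Q0. Q0=[P5,P1,P4] Q1=[P2] Q2=[]
t=30-31: P5@Q0 runs 1, rem=5, I/O yield, promote→Q0. Q0=[P1,P4,P5] Q1=[P2] Q2=[]
t=31-32: P1@Q0 runs 1, rem=0, completes. Q0=[P4,P5] Q1=[P2] Q2=[]
t=32-33: P4@Q0 runs 1, rem=1, I/O yield, promote→Q0. Q0=[P5,P4] Q1=[P2] Q2=[]
t=33-34: P5@Q0 runs 1, rem=4, I/O yield, promote→Q0. Q0=[P4,P5] Q1=[P2] Q2=[]
t=34-35: P4@Q0 runs 1, rem=0, completes. Q0=[P5] Q1=[P2] Q2=[]
t=35-36: P5@Q0 runs 1, rem=3, I/O yield, promote→Q0. Q0=[P5] Q1=[P2] Q2=[]
t=36-37: P5@Q0 runs 1, rem=2, I/O yield, promote→Q0. Q0=[P5] Q1=[P2] Q2=[]
t=37-38: P5@Q0 runs 1, rem=1, I/O yield, promote→Q0. Q0=[P5] Q1=[P2] Q2=[]
t=38-39: P5@Q0 runs 1, rem=0, completes. Q0=[] Q1=[P2] Q2=[]
t=39-44: P2@Q1 runs 5, rem=5, quantum used, demote→Q2. Q0=[] Q1=[] Q2=[P2]
t=44-49: P2@Q2 runs 5, rem=0, completes. Q0=[] Q1=[] Q2=[]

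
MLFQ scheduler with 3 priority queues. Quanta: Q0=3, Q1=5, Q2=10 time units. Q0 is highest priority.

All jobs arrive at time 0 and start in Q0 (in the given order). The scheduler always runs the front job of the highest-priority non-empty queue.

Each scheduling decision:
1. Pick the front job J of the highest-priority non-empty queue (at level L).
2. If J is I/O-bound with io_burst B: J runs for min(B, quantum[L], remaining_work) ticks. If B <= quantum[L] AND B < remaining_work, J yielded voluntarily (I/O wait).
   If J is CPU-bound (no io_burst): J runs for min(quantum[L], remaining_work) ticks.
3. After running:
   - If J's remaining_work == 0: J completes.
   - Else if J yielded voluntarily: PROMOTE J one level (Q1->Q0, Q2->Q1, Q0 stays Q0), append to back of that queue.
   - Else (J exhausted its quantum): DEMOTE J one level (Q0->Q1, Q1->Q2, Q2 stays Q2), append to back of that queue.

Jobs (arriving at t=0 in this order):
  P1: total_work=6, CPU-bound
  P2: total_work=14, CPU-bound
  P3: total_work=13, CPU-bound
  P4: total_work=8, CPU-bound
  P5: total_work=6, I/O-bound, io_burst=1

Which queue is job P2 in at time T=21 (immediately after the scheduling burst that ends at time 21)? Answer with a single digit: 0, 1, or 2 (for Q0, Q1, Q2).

Answer: 1

Derivation:
t=0-3: P1@Q0 runs 3, rem=3, quantum used, demote→Q1. Q0=[P2,P3,P4,P5] Q1=[P1] Q2=[]
t=3-6: P2@Q0 runs 3, rem=11, quantum used, demote→Q1. Q0=[P3,P4,P5] Q1=[P1,P2] Q2=[]
t=6-9: P3@Q0 runs 3, rem=10, quantum used, demote→Q1. Q0=[P4,P5] Q1=[P1,P2,P3] Q2=[]
t=9-12: P4@Q0 runs 3, rem=5, quantum used, demote→Q1. Q0=[P5] Q1=[P1,P2,P3,P4] Q2=[]
t=12-13: P5@Q0 runs 1, rem=5, I/O yield, promote→Q0. Q0=[P5] Q1=[P1,P2,P3,P4] Q2=[]
t=13-14: P5@Q0 runs 1, rem=4, I/O yield, promote→Q0. Q0=[P5] Q1=[P1,P2,P3,P4] Q2=[]
t=14-15: P5@Q0 runs 1, rem=3, I/O yield, promote→Q0. Q0=[P5] Q1=[P1,P2,P3,P4] Q2=[]
t=15-16: P5@Q0 runs 1, rem=2, I/O yield, promote→Q0. Q0=[P5] Q1=[P1,P2,P3,P4] Q2=[]
t=16-17: P5@Q0 runs 1, rem=1, I/O yield, promote→Q0. Q0=[P5] Q1=[P1,P2,P3,P4] Q2=[]
t=17-18: P5@Q0 runs 1, rem=0, completes. Q0=[] Q1=[P1,P2,P3,P4] Q2=[]
t=18-21: P1@Q1 runs 3, rem=0, completes. Q0=[] Q1=[P2,P3,P4] Q2=[]
t=21-26: P2@Q1 runs 5, rem=6, quantum used, demote→Q2. Q0=[] Q1=[P3,P4] Q2=[P2]
t=26-31: P3@Q1 runs 5, rem=5, quantum used, demote→Q2. Q0=[] Q1=[P4] Q2=[P2,P3]
t=31-36: P4@Q1 runs 5, rem=0, completes. Q0=[] Q1=[] Q2=[P2,P3]
t=36-42: P2@Q2 runs 6, rem=0, completes. Q0=[] Q1=[] Q2=[P3]
t=42-47: P3@Q2 runs 5, rem=0, completes. Q0=[] Q1=[] Q2=[]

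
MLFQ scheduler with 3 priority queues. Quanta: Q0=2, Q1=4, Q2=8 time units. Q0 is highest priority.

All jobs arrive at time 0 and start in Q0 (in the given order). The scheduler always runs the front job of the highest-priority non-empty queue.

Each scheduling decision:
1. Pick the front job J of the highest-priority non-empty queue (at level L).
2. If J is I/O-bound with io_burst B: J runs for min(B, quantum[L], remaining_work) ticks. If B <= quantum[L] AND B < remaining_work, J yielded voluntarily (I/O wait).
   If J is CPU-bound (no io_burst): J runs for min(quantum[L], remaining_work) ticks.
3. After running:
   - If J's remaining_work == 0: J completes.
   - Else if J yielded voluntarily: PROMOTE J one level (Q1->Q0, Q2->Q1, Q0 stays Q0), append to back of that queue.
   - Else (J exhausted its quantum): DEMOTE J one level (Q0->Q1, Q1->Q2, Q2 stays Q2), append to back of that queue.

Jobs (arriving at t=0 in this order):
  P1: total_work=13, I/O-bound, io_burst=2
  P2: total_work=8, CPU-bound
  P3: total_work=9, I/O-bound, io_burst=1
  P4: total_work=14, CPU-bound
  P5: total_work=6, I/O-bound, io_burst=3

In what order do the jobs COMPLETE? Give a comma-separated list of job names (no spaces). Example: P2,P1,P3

Answer: P1,P3,P5,P2,P4

Derivation:
t=0-2: P1@Q0 runs 2, rem=11, I/O yield, promote→Q0. Q0=[P2,P3,P4,P5,P1] Q1=[] Q2=[]
t=2-4: P2@Q0 runs 2, rem=6, quantum used, demote→Q1. Q0=[P3,P4,P5,P1] Q1=[P2] Q2=[]
t=4-5: P3@Q0 runs 1, rem=8, I/O yield, promote→Q0. Q0=[P4,P5,P1,P3] Q1=[P2] Q2=[]
t=5-7: P4@Q0 runs 2, rem=12, quantum used, demote→Q1. Q0=[P5,P1,P3] Q1=[P2,P4] Q2=[]
t=7-9: P5@Q0 runs 2, rem=4, quantum used, demote→Q1. Q0=[P1,P3] Q1=[P2,P4,P5] Q2=[]
t=9-11: P1@Q0 runs 2, rem=9, I/O yield, promote→Q0. Q0=[P3,P1] Q1=[P2,P4,P5] Q2=[]
t=11-12: P3@Q0 runs 1, rem=7, I/O yield, promote→Q0. Q0=[P1,P3] Q1=[P2,P4,P5] Q2=[]
t=12-14: P1@Q0 runs 2, rem=7, I/O yield, promote→Q0. Q0=[P3,P1] Q1=[P2,P4,P5] Q2=[]
t=14-15: P3@Q0 runs 1, rem=6, I/O yield, promote→Q0. Q0=[P1,P3] Q1=[P2,P4,P5] Q2=[]
t=15-17: P1@Q0 runs 2, rem=5, I/O yield, promote→Q0. Q0=[P3,P1] Q1=[P2,P4,P5] Q2=[]
t=17-18: P3@Q0 runs 1, rem=5, I/O yield, promote→Q0. Q0=[P1,P3] Q1=[P2,P4,P5] Q2=[]
t=18-20: P1@Q0 runs 2, rem=3, I/O yield, promote→Q0. Q0=[P3,P1] Q1=[P2,P4,P5] Q2=[]
t=20-21: P3@Q0 runs 1, rem=4, I/O yield, promote→Q0. Q0=[P1,P3] Q1=[P2,P4,P5] Q2=[]
t=21-23: P1@Q0 runs 2, rem=1, I/O yield, promote→Q0. Q0=[P3,P1] Q1=[P2,P4,P5] Q2=[]
t=23-24: P3@Q0 runs 1, rem=3, I/O yield, promote→Q0. Q0=[P1,P3] Q1=[P2,P4,P5] Q2=[]
t=24-25: P1@Q0 runs 1, rem=0, completes. Q0=[P3] Q1=[P2,P4,P5] Q2=[]
t=25-26: P3@Q0 runs 1, rem=2, I/O yield, promote→Q0. Q0=[P3] Q1=[P2,P4,P5] Q2=[]
t=26-27: P3@Q0 runs 1, rem=1, I/O yield, promote→Q0. Q0=[P3] Q1=[P2,P4,P5] Q2=[]
t=27-28: P3@Q0 runs 1, rem=0, completes. Q0=[] Q1=[P2,P4,P5] Q2=[]
t=28-32: P2@Q1 runs 4, rem=2, quantum used, demote→Q2. Q0=[] Q1=[P4,P5] Q2=[P2]
t=32-36: P4@Q1 runs 4, rem=8, quantum used, demote→Q2. Q0=[] Q1=[P5] Q2=[P2,P4]
t=36-39: P5@Q1 runs 3, rem=1, I/O yield, promote→Q0. Q0=[P5] Q1=[] Q2=[P2,P4]
t=39-40: P5@Q0 runs 1, rem=0, completes. Q0=[] Q1=[] Q2=[P2,P4]
t=40-42: P2@Q2 runs 2, rem=0, completes. Q0=[] Q1=[] Q2=[P4]
t=42-50: P4@Q2 runs 8, rem=0, completes. Q0=[] Q1=[] Q2=[]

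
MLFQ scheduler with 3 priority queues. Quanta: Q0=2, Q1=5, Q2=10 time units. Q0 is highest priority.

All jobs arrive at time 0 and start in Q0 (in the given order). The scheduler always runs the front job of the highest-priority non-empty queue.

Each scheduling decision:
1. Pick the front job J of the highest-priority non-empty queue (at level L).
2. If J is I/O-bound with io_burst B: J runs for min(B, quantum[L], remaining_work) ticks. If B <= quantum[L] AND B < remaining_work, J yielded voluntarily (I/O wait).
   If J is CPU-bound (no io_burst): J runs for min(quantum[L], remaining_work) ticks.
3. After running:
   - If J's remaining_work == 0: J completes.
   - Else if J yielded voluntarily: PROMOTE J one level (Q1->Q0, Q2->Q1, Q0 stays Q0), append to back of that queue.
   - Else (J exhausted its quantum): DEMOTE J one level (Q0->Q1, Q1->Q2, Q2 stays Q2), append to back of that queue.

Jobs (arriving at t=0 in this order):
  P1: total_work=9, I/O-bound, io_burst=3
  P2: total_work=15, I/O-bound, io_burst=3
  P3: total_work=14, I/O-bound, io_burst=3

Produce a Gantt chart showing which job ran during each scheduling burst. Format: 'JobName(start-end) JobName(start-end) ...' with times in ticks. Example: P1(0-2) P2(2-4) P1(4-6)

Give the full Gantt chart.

t=0-2: P1@Q0 runs 2, rem=7, quantum used, demote→Q1. Q0=[P2,P3] Q1=[P1] Q2=[]
t=2-4: P2@Q0 runs 2, rem=13, quantum used, demote→Q1. Q0=[P3] Q1=[P1,P2] Q2=[]
t=4-6: P3@Q0 runs 2, rem=12, quantum used, demote→Q1. Q0=[] Q1=[P1,P2,P3] Q2=[]
t=6-9: P1@Q1 runs 3, rem=4, I/O yield, promote→Q0. Q0=[P1] Q1=[P2,P3] Q2=[]
t=9-11: P1@Q0 runs 2, rem=2, quantum used, demote→Q1. Q0=[] Q1=[P2,P3,P1] Q2=[]
t=11-14: P2@Q1 runs 3, rem=10, I/O yield, promote→Q0. Q0=[P2] Q1=[P3,P1] Q2=[]
t=14-16: P2@Q0 runs 2, rem=8, quantum used, demote→Q1. Q0=[] Q1=[P3,P1,P2] Q2=[]
t=16-19: P3@Q1 runs 3, rem=9, I/O yield, promote→Q0. Q0=[P3] Q1=[P1,P2] Q2=[]
t=19-21: P3@Q0 runs 2, rem=7, quantum used, demote→Q1. Q0=[] Q1=[P1,P2,P3] Q2=[]
t=21-23: P1@Q1 runs 2, rem=0, completes. Q0=[] Q1=[P2,P3] Q2=[]
t=23-26: P2@Q1 runs 3, rem=5, I/O yield, promote→Q0. Q0=[P2] Q1=[P3] Q2=[]
t=26-28: P2@Q0 runs 2, rem=3, quantum used, demote→Q1. Q0=[] Q1=[P3,P2] Q2=[]
t=28-31: P3@Q1 runs 3, rem=4, I/O yield, promote→Q0. Q0=[P3] Q1=[P2] Q2=[]
t=31-33: P3@Q0 runs 2, rem=2, quantum used, demote→Q1. Q0=[] Q1=[P2,P3] Q2=[]
t=33-36: P2@Q1 runs 3, rem=0, completes. Q0=[] Q1=[P3] Q2=[]
t=36-38: P3@Q1 runs 2, rem=0, completes. Q0=[] Q1=[] Q2=[]

Answer: P1(0-2) P2(2-4) P3(4-6) P1(6-9) P1(9-11) P2(11-14) P2(14-16) P3(16-19) P3(19-21) P1(21-23) P2(23-26) P2(26-28) P3(28-31) P3(31-33) P2(33-36) P3(36-38)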